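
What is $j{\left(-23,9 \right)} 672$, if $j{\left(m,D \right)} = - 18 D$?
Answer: $-108864$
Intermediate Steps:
$j{\left(-23,9 \right)} 672 = \left(-18\right) 9 \cdot 672 = \left(-162\right) 672 = -108864$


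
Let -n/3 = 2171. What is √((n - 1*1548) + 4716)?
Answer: I*√3345 ≈ 57.836*I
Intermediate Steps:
n = -6513 (n = -3*2171 = -6513)
√((n - 1*1548) + 4716) = √((-6513 - 1*1548) + 4716) = √((-6513 - 1548) + 4716) = √(-8061 + 4716) = √(-3345) = I*√3345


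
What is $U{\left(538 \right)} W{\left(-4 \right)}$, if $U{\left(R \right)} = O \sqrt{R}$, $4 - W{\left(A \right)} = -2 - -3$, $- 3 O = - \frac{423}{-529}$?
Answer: $- \frac{423 \sqrt{538}}{529} \approx -18.547$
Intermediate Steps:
$O = - \frac{141}{529}$ ($O = - \frac{\left(-423\right) \frac{1}{-529}}{3} = - \frac{\left(-423\right) \left(- \frac{1}{529}\right)}{3} = \left(- \frac{1}{3}\right) \frac{423}{529} = - \frac{141}{529} \approx -0.26654$)
$W{\left(A \right)} = 3$ ($W{\left(A \right)} = 4 - \left(-2 - -3\right) = 4 - \left(-2 + 3\right) = 4 - 1 = 3$)
$U{\left(R \right)} = - \frac{141 \sqrt{R}}{529}$
$U{\left(538 \right)} W{\left(-4 \right)} = - \frac{141 \sqrt{538}}{529} \cdot 3 = - \frac{423 \sqrt{538}}{529}$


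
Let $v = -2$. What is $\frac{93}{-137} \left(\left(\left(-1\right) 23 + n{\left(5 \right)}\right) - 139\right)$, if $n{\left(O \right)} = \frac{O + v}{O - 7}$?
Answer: $\frac{30411}{274} \approx 110.99$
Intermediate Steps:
$n{\left(O \right)} = \frac{-2 + O}{-7 + O}$ ($n{\left(O \right)} = \frac{O - 2}{O - 7} = \frac{-2 + O}{-7 + O}$)
$\frac{93}{-137} \left(\left(\left(-1\right) 23 + n{\left(5 \right)}\right) - 139\right) = \frac{93}{-137} \left(\left(\left(-1\right) 23 + \frac{-2 + 5}{-7 + 5}\right) - 139\right) = 93 \left(- \frac{1}{137}\right) \left(\left(-23 + \frac{1}{-2} \cdot 3\right) - 139\right) = - \frac{93 \left(\left(-23 - \frac{3}{2}\right) - 139\right)}{137} = - \frac{93 \left(- \frac{49}{2} - 139\right)}{137} = \left(- \frac{93}{137}\right) \left(- \frac{327}{2}\right) = \frac{30411}{274}$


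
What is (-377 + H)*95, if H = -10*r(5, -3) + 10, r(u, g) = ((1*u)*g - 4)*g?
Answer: -89015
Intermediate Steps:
r(u, g) = g*(-4 + g*u) (r(u, g) = (u*g - 4)*g = (g*u - 4)*g = (-4 + g*u)*g = g*(-4 + g*u))
H = -560 (H = -(-30)*(-4 - 3*5) + 10 = -(-30)*(-4 - 15) + 10 = -(-30)*(-19) + 10 = -10*57 + 10 = -570 + 10 = -560)
(-377 + H)*95 = (-377 - 560)*95 = -937*95 = -89015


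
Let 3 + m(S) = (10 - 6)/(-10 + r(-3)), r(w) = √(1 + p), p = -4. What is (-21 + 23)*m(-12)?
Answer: -698/103 - 8*I*√3/103 ≈ -6.7767 - 0.13453*I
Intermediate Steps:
r(w) = I*√3 (r(w) = √(1 - 4) = √(-3) = I*√3)
m(S) = -3 + 4/(-10 + I*√3) (m(S) = -3 + (10 - 6)/(-10 + I*√3) = -3 + 4/(-10 + I*√3))
(-21 + 23)*m(-12) = (-21 + 23)*(-349/103 - 4*I*√3/103) = 2*(-349/103 - 4*I*√3/103) = -698/103 - 8*I*√3/103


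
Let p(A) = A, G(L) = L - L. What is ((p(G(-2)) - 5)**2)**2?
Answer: 625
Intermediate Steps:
G(L) = 0
((p(G(-2)) - 5)**2)**2 = ((0 - 5)**2)**2 = ((-5)**2)**2 = 25**2 = 625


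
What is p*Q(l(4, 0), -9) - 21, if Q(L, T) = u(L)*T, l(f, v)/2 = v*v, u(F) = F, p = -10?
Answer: -21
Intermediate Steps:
l(f, v) = 2*v² (l(f, v) = 2*(v*v) = 2*v²)
Q(L, T) = L*T
p*Q(l(4, 0), -9) - 21 = -10*2*0²*(-9) - 21 = -10*2*0*(-9) - 21 = -0*(-9) - 21 = -10*0 - 21 = 0 - 21 = -21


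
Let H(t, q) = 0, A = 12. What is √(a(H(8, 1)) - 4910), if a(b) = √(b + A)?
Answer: √(-4910 + 2*√3) ≈ 70.047*I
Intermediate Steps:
a(b) = √(12 + b) (a(b) = √(b + 12) = √(12 + b))
√(a(H(8, 1)) - 4910) = √(√(12 + 0) - 4910) = √(√12 - 4910) = √(2*√3 - 4910) = √(-4910 + 2*√3)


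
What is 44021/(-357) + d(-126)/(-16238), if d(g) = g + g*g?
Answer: -360217874/2898483 ≈ -124.28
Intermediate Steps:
d(g) = g + g**2
44021/(-357) + d(-126)/(-16238) = 44021/(-357) - 126*(1 - 126)/(-16238) = 44021*(-1/357) - 126*(-125)*(-1/16238) = -44021/357 + 15750*(-1/16238) = -44021/357 - 7875/8119 = -360217874/2898483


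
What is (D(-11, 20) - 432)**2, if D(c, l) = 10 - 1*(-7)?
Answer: 172225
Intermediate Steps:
D(c, l) = 17 (D(c, l) = 10 + 7 = 17)
(D(-11, 20) - 432)**2 = (17 - 432)**2 = (-415)**2 = 172225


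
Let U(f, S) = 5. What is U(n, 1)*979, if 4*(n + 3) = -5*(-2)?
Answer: 4895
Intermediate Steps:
n = -½ (n = -3 + (-5*(-2))/4 = -3 + (¼)*10 = -3 + 5/2 = -½ ≈ -0.50000)
U(n, 1)*979 = 5*979 = 4895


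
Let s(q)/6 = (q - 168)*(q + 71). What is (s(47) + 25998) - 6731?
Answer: -66401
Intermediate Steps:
s(q) = 6*(-168 + q)*(71 + q) (s(q) = 6*((q - 168)*(q + 71)) = 6*((-168 + q)*(71 + q)) = 6*(-168 + q)*(71 + q))
(s(47) + 25998) - 6731 = ((-71568 - 582*47 + 6*47**2) + 25998) - 6731 = ((-71568 - 27354 + 6*2209) + 25998) - 6731 = ((-71568 - 27354 + 13254) + 25998) - 6731 = (-85668 + 25998) - 6731 = -59670 - 6731 = -66401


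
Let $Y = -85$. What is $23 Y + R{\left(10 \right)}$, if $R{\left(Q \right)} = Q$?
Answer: $-1945$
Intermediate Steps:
$23 Y + R{\left(10 \right)} = 23 \left(-85\right) + 10 = -1955 + 10 = -1945$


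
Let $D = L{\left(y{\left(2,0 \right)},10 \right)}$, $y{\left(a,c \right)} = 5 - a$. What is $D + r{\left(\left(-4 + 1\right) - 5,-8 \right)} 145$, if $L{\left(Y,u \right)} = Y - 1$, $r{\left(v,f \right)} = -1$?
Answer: $-143$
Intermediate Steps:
$L{\left(Y,u \right)} = -1 + Y$
$D = 2$ ($D = -1 + \left(5 - 2\right) = -1 + 3 = 2$)
$D + r{\left(\left(-4 + 1\right) - 5,-8 \right)} 145 = 2 - 145 = -143$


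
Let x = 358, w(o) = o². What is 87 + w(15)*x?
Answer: 80637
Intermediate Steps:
87 + w(15)*x = 87 + 15²*358 = 87 + 225*358 = 87 + 80550 = 80637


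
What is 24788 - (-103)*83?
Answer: 33337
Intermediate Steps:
24788 - (-103)*83 = 24788 - 1*(-8549) = 24788 + 8549 = 33337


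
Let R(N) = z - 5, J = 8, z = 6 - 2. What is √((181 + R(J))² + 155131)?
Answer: √187531 ≈ 433.05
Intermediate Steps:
z = 4
R(N) = -1 (R(N) = 4 - 5 = -1)
√((181 + R(J))² + 155131) = √((181 - 1)² + 155131) = √(180² + 155131) = √(32400 + 155131) = √187531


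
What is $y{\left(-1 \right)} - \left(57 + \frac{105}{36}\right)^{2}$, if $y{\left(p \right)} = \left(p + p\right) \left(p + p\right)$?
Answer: $- \frac{516385}{144} \approx -3586.0$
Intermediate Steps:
$y{\left(p \right)} = 4 p^{2}$ ($y{\left(p \right)} = 2 p 2 p = 4 p^{2}$)
$y{\left(-1 \right)} - \left(57 + \frac{105}{36}\right)^{2} = 4 \left(-1\right)^{2} - \left(57 + \frac{105}{36}\right)^{2} = 4 \cdot 1 - \left(57 + 105 \cdot \frac{1}{36}\right)^{2} = 4 - \left(57 + \frac{35}{12}\right)^{2} = 4 - \left(\frac{719}{12}\right)^{2} = 4 - \frac{516961}{144} = - \frac{516385}{144}$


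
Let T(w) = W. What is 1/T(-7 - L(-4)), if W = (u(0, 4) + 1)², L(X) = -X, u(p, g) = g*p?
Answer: 1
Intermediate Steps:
W = 1 (W = (4*0 + 1)² = (0 + 1)² = 1² = 1)
T(w) = 1
1/T(-7 - L(-4)) = 1/1 = 1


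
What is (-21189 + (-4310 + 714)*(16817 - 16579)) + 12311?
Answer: -864726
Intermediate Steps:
(-21189 + (-4310 + 714)*(16817 - 16579)) + 12311 = (-21189 - 3596*238) + 12311 = (-21189 - 855848) + 12311 = -877037 + 12311 = -864726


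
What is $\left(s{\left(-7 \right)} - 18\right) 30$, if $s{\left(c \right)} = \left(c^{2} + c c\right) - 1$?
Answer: $2370$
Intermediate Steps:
$s{\left(c \right)} = -1 + 2 c^{2}$ ($s{\left(c \right)} = \left(c^{2} + c^{2}\right) - 1 = 2 c^{2} - 1 = -1 + 2 c^{2}$)
$\left(s{\left(-7 \right)} - 18\right) 30 = \left(\left(-1 + 2 \left(-7\right)^{2}\right) - 18\right) 30 = \left(\left(-1 + 2 \cdot 49\right) - 18\right) 30 = \left(\left(-1 + 98\right) - 18\right) 30 = \left(97 - 18\right) 30 = 79 \cdot 30 = 2370$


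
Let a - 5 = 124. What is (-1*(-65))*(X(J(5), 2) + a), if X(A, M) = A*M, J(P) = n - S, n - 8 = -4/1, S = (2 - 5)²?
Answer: 7735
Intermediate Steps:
a = 129 (a = 5 + 124 = 129)
S = 9 (S = (-3)² = 9)
n = 4 (n = 8 - 4/1 = 8 - 4*1 = 8 - 4 = 4)
J(P) = -5 (J(P) = 4 - 1*9 = 4 - 9 = -5)
(-1*(-65))*(X(J(5), 2) + a) = (-1*(-65))*(-5*2 + 129) = 65*(-10 + 129) = 65*119 = 7735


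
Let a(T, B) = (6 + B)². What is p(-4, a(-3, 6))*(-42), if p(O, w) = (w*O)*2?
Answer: 48384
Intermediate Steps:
p(O, w) = 2*O*w (p(O, w) = (O*w)*2 = 2*O*w)
p(-4, a(-3, 6))*(-42) = (2*(-4)*(6 + 6)²)*(-42) = (2*(-4)*12²)*(-42) = (2*(-4)*144)*(-42) = -1152*(-42) = 48384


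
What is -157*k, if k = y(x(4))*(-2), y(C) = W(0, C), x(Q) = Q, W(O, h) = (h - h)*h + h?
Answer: 1256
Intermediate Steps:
W(O, h) = h (W(O, h) = 0*h + h = 0 + h = h)
y(C) = C
k = -8 (k = 4*(-2) = -8)
-157*k = -157*(-8) = 1256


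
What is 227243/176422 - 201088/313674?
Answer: 17901936823/27669497214 ≈ 0.64699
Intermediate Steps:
227243/176422 - 201088/313674 = 227243*(1/176422) - 201088*1/313674 = 227243/176422 - 100544/156837 = 17901936823/27669497214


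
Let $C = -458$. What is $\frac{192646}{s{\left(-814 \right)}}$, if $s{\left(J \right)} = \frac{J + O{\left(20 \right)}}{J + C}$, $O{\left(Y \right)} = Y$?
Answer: $\frac{122522856}{397} \approx 3.0862 \cdot 10^{5}$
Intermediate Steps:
$s{\left(J \right)} = \frac{20 + J}{-458 + J}$ ($s{\left(J \right)} = \frac{J + 20}{J - 458} = \frac{20 + J}{-458 + J}$)
$\frac{192646}{s{\left(-814 \right)}} = \frac{192646}{\frac{1}{-458 - 814} \left(20 - 814\right)} = \frac{192646}{\frac{1}{-1272} \left(-794\right)} = \frac{192646}{\left(- \frac{1}{1272}\right) \left(-794\right)} = \frac{192646}{\frac{397}{636}} = 192646 \cdot \frac{636}{397} = \frac{122522856}{397}$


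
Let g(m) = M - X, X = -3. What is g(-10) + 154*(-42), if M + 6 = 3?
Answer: -6468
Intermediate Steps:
M = -3 (M = -6 + 3 = -3)
g(m) = 0 (g(m) = -3 - 1*(-3) = -3 + 3 = 0)
g(-10) + 154*(-42) = 0 + 154*(-42) = 0 - 6468 = -6468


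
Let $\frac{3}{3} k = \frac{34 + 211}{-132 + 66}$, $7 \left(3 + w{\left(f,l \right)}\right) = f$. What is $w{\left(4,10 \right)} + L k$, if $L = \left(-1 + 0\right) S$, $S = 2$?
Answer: $\frac{1154}{231} \approx 4.9957$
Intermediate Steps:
$w{\left(f,l \right)} = -3 + \frac{f}{7}$
$k = - \frac{245}{66}$ ($k = \frac{34 + 211}{-132 + 66} = \frac{245}{-66} = 245 \left(- \frac{1}{66}\right) = - \frac{245}{66} \approx -3.7121$)
$L = -2$ ($L = \left(-1 + 0\right) 2 = \left(-1\right) 2 = -2$)
$w{\left(4,10 \right)} + L k = \left(-3 + \frac{1}{7} \cdot 4\right) - - \frac{245}{33} = \left(-3 + \frac{4}{7}\right) + \frac{245}{33} = - \frac{17}{7} + \frac{245}{33} = \frac{1154}{231}$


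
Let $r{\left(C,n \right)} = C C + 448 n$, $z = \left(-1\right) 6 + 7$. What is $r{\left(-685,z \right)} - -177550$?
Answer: $647223$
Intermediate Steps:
$z = 1$ ($z = -6 + 7 = 1$)
$r{\left(C,n \right)} = C^{2} + 448 n$
$r{\left(-685,z \right)} - -177550 = \left(\left(-685\right)^{2} + 448 \cdot 1\right) - -177550 = \left(469225 + 448\right) + 177550 = 469673 + 177550 = 647223$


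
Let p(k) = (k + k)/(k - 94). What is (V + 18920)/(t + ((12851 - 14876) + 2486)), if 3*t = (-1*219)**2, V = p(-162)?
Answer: 1210961/1052672 ≈ 1.1504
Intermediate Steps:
p(k) = 2*k/(-94 + k) (p(k) = (2*k)/(-94 + k) = 2*k/(-94 + k))
V = 81/64 (V = 2*(-162)/(-94 - 162) = 2*(-162)/(-256) = 2*(-162)*(-1/256) = 81/64 ≈ 1.2656)
t = 15987 (t = (-1*219)**2/3 = (1/3)*(-219)**2 = (1/3)*47961 = 15987)
(V + 18920)/(t + ((12851 - 14876) + 2486)) = (81/64 + 18920)/(15987 + ((12851 - 14876) + 2486)) = 1210961/(64*(15987 + (-2025 + 2486))) = 1210961/(64*(15987 + 461)) = (1210961/64)/16448 = (1210961/64)*(1/16448) = 1210961/1052672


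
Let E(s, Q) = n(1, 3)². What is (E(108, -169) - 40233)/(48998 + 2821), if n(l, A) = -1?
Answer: -40232/51819 ≈ -0.77639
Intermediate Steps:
E(s, Q) = 1 (E(s, Q) = (-1)² = 1)
(E(108, -169) - 40233)/(48998 + 2821) = (1 - 40233)/(48998 + 2821) = -40232/51819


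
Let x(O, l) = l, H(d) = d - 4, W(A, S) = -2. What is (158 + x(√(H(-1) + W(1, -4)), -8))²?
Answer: 22500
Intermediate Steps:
H(d) = -4 + d
(158 + x(√(H(-1) + W(1, -4)), -8))² = (158 - 8)² = 150² = 22500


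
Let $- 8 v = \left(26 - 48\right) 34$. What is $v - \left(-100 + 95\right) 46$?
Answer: $\frac{647}{2} \approx 323.5$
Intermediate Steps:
$v = \frac{187}{2}$ ($v = - \frac{\left(26 - 48\right) 34}{8} = - \frac{\left(-22\right) 34}{8} = \left(- \frac{1}{8}\right) \left(-748\right) = \frac{187}{2} \approx 93.5$)
$v - \left(-100 + 95\right) 46 = \frac{187}{2} - \left(-100 + 95\right) 46 = \frac{187}{2} - \left(-5\right) 46 = \frac{187}{2} - -230 = \frac{187}{2} + 230 = \frac{647}{2}$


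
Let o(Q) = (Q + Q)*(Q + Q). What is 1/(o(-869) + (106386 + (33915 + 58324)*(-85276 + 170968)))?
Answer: 1/7907271418 ≈ 1.2647e-10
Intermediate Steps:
o(Q) = 4*Q² (o(Q) = (2*Q)*(2*Q) = 4*Q²)
1/(o(-869) + (106386 + (33915 + 58324)*(-85276 + 170968))) = 1/(4*(-869)² + (106386 + (33915 + 58324)*(-85276 + 170968))) = 1/(4*755161 + (106386 + 92239*85692)) = 1/(3020644 + (106386 + 7904144388)) = 1/(3020644 + 7904250774) = 1/7907271418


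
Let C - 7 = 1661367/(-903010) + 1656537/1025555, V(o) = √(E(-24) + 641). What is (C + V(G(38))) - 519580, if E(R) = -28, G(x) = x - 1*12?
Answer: -96233941547636493/185217284110 + √613 ≈ -5.1955e+5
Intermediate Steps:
G(x) = -12 + x (G(x) = x - 12 = -12 + x)
V(o) = √613 (V(o) = √(-28 + 641) = √613)
C = 1254930237307/185217284110 (C = 7 + (1661367/(-903010) + 1656537/1025555) = 7 + (1661367*(-1/903010) + 1656537*(1/1025555)) = 7 + (-1661367/903010 + 1656537/1025555) = 7 - 41590751463/185217284110 = 1254930237307/185217284110 ≈ 6.7755)
(C + V(G(38))) - 519580 = (1254930237307/185217284110 + √613) - 519580 = -96233941547636493/185217284110 + √613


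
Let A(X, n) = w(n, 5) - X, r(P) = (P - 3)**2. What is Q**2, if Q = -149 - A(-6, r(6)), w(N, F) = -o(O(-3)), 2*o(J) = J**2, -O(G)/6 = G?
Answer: 49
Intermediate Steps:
r(P) = (-3 + P)**2
O(G) = -6*G
o(J) = J**2/2
w(N, F) = -162 (w(N, F) = -(-6*(-3))**2/2 = -18**2/2 = -324/2 = -1*162 = -162)
A(X, n) = -162 - X
Q = 7 (Q = -149 - (-162 - 1*(-6)) = -149 - (-162 + 6) = -149 - 1*(-156) = -149 + 156 = 7)
Q**2 = 7**2 = 49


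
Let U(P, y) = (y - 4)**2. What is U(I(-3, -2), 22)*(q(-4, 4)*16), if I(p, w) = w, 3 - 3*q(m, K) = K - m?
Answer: -8640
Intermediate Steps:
q(m, K) = 1 - K/3 + m/3 (q(m, K) = 1 - (K - m)/3 = 1 + (-K/3 + m/3) = 1 - K/3 + m/3)
U(P, y) = (-4 + y)**2
U(I(-3, -2), 22)*(q(-4, 4)*16) = (-4 + 22)**2*((1 - 1/3*4 + (1/3)*(-4))*16) = 18**2*((1 - 4/3 - 4/3)*16) = 324*(-5/3*16) = 324*(-80/3) = -8640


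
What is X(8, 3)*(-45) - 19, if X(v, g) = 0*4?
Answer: -19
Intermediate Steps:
X(v, g) = 0
X(8, 3)*(-45) - 19 = 0*(-45) - 19 = 0 - 19 = -19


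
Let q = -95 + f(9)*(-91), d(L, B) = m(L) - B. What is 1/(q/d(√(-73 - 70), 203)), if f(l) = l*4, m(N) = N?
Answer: 203/3371 - I*√143/3371 ≈ 0.06022 - 0.0035474*I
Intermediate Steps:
f(l) = 4*l
d(L, B) = L - B
q = -3371 (q = -95 + (4*9)*(-91) = -95 + 36*(-91) = -95 - 3276 = -3371)
1/(q/d(√(-73 - 70), 203)) = 1/(-3371/(√(-73 - 70) - 1*203)) = 1/(-3371/(√(-143) - 203)) = 1/(-3371/(I*√143 - 203)) = 1/(-3371/(-203 + I*√143)) = 203/3371 - I*√143/3371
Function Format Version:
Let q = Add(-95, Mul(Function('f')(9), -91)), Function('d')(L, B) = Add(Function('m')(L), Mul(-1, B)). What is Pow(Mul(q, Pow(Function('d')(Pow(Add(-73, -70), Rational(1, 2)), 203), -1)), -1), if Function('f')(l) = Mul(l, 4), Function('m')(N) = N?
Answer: Add(Rational(203, 3371), Mul(Rational(-1, 3371), I, Pow(143, Rational(1, 2)))) ≈ Add(0.060220, Mul(-0.0035474, I))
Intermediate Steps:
Function('f')(l) = Mul(4, l)
Function('d')(L, B) = Add(L, Mul(-1, B))
q = -3371 (q = Add(-95, Mul(Mul(4, 9), -91)) = Add(-95, Mul(36, -91)) = Add(-95, -3276) = -3371)
Pow(Mul(q, Pow(Function('d')(Pow(Add(-73, -70), Rational(1, 2)), 203), -1)), -1) = Pow(Mul(-3371, Pow(Add(Pow(Add(-73, -70), Rational(1, 2)), Mul(-1, 203)), -1)), -1) = Pow(Mul(-3371, Pow(Add(Pow(-143, Rational(1, 2)), -203), -1)), -1) = Pow(Mul(-3371, Pow(Add(Mul(I, Pow(143, Rational(1, 2))), -203), -1)), -1) = Pow(Mul(-3371, Pow(Add(-203, Mul(I, Pow(143, Rational(1, 2)))), -1)), -1) = Add(Rational(203, 3371), Mul(Rational(-1, 3371), I, Pow(143, Rational(1, 2))))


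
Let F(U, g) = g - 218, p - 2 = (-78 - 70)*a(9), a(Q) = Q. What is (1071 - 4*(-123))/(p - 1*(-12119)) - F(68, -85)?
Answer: 3270630/10789 ≈ 303.15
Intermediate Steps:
p = -1330 (p = 2 + (-78 - 70)*9 = 2 - 148*9 = 2 - 1332 = -1330)
F(U, g) = -218 + g
(1071 - 4*(-123))/(p - 1*(-12119)) - F(68, -85) = (1071 - 4*(-123))/(-1330 - 1*(-12119)) - (-218 - 85) = (1071 + 492)/(-1330 + 12119) - 1*(-303) = 1563/10789 + 303 = 3270630/10789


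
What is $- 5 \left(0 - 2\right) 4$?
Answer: $40$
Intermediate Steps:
$- 5 \left(0 - 2\right) 4 = \left(-5\right) \left(-2\right) 4 = 10 \cdot 4 = 40$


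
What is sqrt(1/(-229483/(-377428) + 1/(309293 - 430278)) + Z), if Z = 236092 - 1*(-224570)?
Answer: sqrt(355088188718395255268462658)/27763623327 ≈ 678.72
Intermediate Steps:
Z = 460662 (Z = 236092 + 224570 = 460662)
sqrt(1/(-229483/(-377428) + 1/(309293 - 430278)) + Z) = sqrt(1/(-229483/(-377428) + 1/(309293 - 430278)) + 460662) = sqrt(1/(-229483*(-1/377428) + 1/(-120985)) + 460662) = sqrt(1/(229483/377428 - 1/120985) + 460662) = sqrt(1/(27763623327/45663126580) + 460662) = sqrt(45663126580/27763623327 + 460662) = sqrt(12789691912189054/27763623327) = sqrt(355088188718395255268462658)/27763623327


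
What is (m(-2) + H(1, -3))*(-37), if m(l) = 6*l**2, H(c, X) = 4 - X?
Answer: -1147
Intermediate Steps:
(m(-2) + H(1, -3))*(-37) = (6*(-2)**2 + (4 - 1*(-3)))*(-37) = (6*4 + (4 + 3))*(-37) = (24 + 7)*(-37) = 31*(-37) = -1147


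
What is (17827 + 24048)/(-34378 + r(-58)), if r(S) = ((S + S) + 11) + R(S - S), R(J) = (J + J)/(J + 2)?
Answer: -41875/34483 ≈ -1.2144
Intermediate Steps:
R(J) = 2*J/(2 + J) (R(J) = (2*J)/(2 + J) = 2*J/(2 + J))
r(S) = 11 + 2*S (r(S) = ((S + S) + 11) + 2*(S - S)/(2 + (S - S)) = (2*S + 11) + 2*0/(2 + 0) = (11 + 2*S) + 2*0/2 = (11 + 2*S) + 2*0*(1/2) = (11 + 2*S) + 0 = 11 + 2*S)
(17827 + 24048)/(-34378 + r(-58)) = (17827 + 24048)/(-34378 + (11 + 2*(-58))) = 41875/(-34378 + (11 - 116)) = 41875/(-34378 - 105) = 41875/(-34483) = 41875*(-1/34483) = -41875/34483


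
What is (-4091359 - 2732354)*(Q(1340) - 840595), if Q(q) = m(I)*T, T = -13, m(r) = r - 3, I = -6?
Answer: 5735180654814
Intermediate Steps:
m(r) = -3 + r
Q(q) = 117 (Q(q) = (-3 - 6)*(-13) = -9*(-13) = 117)
(-4091359 - 2732354)*(Q(1340) - 840595) = (-4091359 - 2732354)*(117 - 840595) = -6823713*(-840478) = 5735180654814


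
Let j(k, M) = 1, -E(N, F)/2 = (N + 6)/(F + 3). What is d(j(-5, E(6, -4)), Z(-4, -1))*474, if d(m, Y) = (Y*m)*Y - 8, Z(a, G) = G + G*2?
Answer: 474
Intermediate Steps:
E(N, F) = -2*(6 + N)/(3 + F) (E(N, F) = -2*(N + 6)/(F + 3) = -2*(6 + N)/(3 + F))
Z(a, G) = 3*G (Z(a, G) = G + 2*G = 3*G)
d(m, Y) = -8 + m*Y² (d(m, Y) = m*Y² - 8 = -8 + m*Y²)
d(j(-5, E(6, -4)), Z(-4, -1))*474 = (-8 + 1*(3*(-1))²)*474 = (-8 + 1*(-3)²)*474 = (-8 + 1*9)*474 = (-8 + 9)*474 = 1*474 = 474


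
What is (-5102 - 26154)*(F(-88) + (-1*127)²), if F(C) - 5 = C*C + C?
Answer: -743580240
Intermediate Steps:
F(C) = 5 + C + C² (F(C) = 5 + (C*C + C) = 5 + (C² + C) = 5 + (C + C²) = 5 + C + C²)
(-5102 - 26154)*(F(-88) + (-1*127)²) = (-5102 - 26154)*((5 - 88 + (-88)²) + (-1*127)²) = -31256*((5 - 88 + 7744) + (-127)²) = -31256*(7661 + 16129) = -31256*23790 = -743580240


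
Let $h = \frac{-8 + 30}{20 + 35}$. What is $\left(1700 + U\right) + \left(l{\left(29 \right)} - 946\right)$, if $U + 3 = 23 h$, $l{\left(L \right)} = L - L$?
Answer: $\frac{3801}{5} \approx 760.2$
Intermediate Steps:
$h = \frac{2}{5}$ ($h = \frac{22}{55} = 22 \cdot \frac{1}{55} = \frac{2}{5} \approx 0.4$)
$l{\left(L \right)} = 0$
$U = \frac{31}{5}$ ($U = -3 + 23 \cdot \frac{2}{5} = -3 + \frac{46}{5} = \frac{31}{5} \approx 6.2$)
$\left(1700 + U\right) + \left(l{\left(29 \right)} - 946\right) = \left(1700 + \frac{31}{5}\right) + \left(0 - 946\right) = \frac{8531}{5} - 946 = \frac{3801}{5}$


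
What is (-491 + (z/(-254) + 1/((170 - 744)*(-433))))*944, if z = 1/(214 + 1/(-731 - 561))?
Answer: -2022561469070334392/4363633129079 ≈ -4.6350e+5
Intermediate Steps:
z = 1292/276487 (z = 1/(214 + 1/(-1292)) = 1/(214 - 1/1292) = 1/(276487/1292) = 1292/276487 ≈ 0.0046729)
(-491 + (z/(-254) + 1/((170 - 744)*(-433))))*944 = (-491 + ((1292/276487)/(-254) + 1/((170 - 744)*(-433))))*944 = (-491 + ((1292/276487)*(-1/254) - 1/433/(-574)))*944 = (-491 + (-646/35113849 - 1/574*(-1/433)))*944 = (-491 + (-646/35113849 + 1/248542))*944 = (-491 - 125444283/8727266258158)*944 = -4285087858199861/8727266258158*944 = -2022561469070334392/4363633129079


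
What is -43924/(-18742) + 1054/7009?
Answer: 163808692/65681339 ≈ 2.4940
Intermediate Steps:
-43924/(-18742) + 1054/7009 = -43924*(-1/18742) + 1054*(1/7009) = 21962/9371 + 1054/7009 = 163808692/65681339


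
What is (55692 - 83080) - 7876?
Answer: -35264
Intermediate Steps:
(55692 - 83080) - 7876 = -27388 - 7876 = -35264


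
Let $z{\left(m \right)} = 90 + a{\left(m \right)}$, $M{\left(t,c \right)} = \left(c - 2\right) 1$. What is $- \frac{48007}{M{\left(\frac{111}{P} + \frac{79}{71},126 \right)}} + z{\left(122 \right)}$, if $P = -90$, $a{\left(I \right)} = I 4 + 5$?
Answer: $\frac{24285}{124} \approx 195.85$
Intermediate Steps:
$a{\left(I \right)} = 5 + 4 I$ ($a{\left(I \right)} = 4 I + 5 = 5 + 4 I$)
$M{\left(t,c \right)} = -2 + c$ ($M{\left(t,c \right)} = \left(-2 + c\right) 1 = -2 + c$)
$z{\left(m \right)} = 95 + 4 m$ ($z{\left(m \right)} = 90 + \left(5 + 4 m\right) = 95 + 4 m$)
$- \frac{48007}{M{\left(\frac{111}{P} + \frac{79}{71},126 \right)}} + z{\left(122 \right)} = - \frac{48007}{-2 + 126} + \left(95 + 4 \cdot 122\right) = - \frac{48007}{124} + \left(95 + 488\right) = \left(-48007\right) \frac{1}{124} + 583 = - \frac{48007}{124} + 583 = \frac{24285}{124}$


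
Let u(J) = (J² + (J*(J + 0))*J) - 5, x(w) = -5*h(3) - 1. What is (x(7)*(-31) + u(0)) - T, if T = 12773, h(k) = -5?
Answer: -13522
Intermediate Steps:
x(w) = 24 (x(w) = -5*(-5) - 1 = 25 - 1 = 24)
u(J) = -5 + J² + J³ (u(J) = (J² + (J*J)*J) - 5 = (J² + J²*J) - 5 = (J² + J³) - 5 = -5 + J² + J³)
(x(7)*(-31) + u(0)) - T = (24*(-31) + (-5 + 0² + 0³)) - 1*12773 = (-744 + (-5 + 0 + 0)) - 12773 = (-744 - 5) - 12773 = -749 - 12773 = -13522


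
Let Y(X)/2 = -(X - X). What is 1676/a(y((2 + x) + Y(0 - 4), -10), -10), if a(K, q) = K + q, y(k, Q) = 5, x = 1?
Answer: -1676/5 ≈ -335.20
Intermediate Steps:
Y(X) = 0 (Y(X) = 2*(-(X - X)) = 2*(-1*0) = 2*0 = 0)
1676/a(y((2 + x) + Y(0 - 4), -10), -10) = 1676/(5 - 10) = 1676/(-5) = 1676*(-⅕) = -1676/5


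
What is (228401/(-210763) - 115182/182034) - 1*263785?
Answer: -187415733123555/710482073 ≈ -2.6379e+5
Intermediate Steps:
(228401/(-210763) - 115182/182034) - 1*263785 = (228401*(-1/210763) - 115182*1/182034) - 263785 = (-228401/210763 - 2133/3371) - 263785 = -1219497250/710482073 - 263785 = -187415733123555/710482073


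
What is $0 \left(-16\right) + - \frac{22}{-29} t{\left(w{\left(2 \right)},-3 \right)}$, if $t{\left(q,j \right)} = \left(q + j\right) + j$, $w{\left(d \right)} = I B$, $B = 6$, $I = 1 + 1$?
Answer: $\frac{132}{29} \approx 4.5517$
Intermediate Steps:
$I = 2$
$w{\left(d \right)} = 12$ ($w{\left(d \right)} = 2 \cdot 6 = 12$)
$t{\left(q,j \right)} = q + 2 j$ ($t{\left(q,j \right)} = \left(j + q\right) + j = q + 2 j$)
$0 \left(-16\right) + - \frac{22}{-29} t{\left(w{\left(2 \right)},-3 \right)} = 0 \left(-16\right) + - \frac{22}{-29} \left(12 + 2 \left(-3\right)\right) = 0 + \left(-22\right) \left(- \frac{1}{29}\right) \left(12 - 6\right) = 0 + \frac{22}{29} \cdot 6 = 0 + \frac{132}{29} = \frac{132}{29}$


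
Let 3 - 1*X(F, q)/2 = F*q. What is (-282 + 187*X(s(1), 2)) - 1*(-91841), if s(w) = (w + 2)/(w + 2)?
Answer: 91933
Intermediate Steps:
s(w) = 1 (s(w) = (2 + w)/(2 + w) = 1)
X(F, q) = 6 - 2*F*q
(-282 + 187*X(s(1), 2)) - 1*(-91841) = (-282 + 187*(6 - 2*1*2)) - 1*(-91841) = (-282 + 187*(6 - 4)) + 91841 = (-282 + 187*2) + 91841 = (-282 + 374) + 91841 = 92 + 91841 = 91933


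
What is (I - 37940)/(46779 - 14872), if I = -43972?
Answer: -81912/31907 ≈ -2.5672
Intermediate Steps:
(I - 37940)/(46779 - 14872) = (-43972 - 37940)/(46779 - 14872) = -81912/31907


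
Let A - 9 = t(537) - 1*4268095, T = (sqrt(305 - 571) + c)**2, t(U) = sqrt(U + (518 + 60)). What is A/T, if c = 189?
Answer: (-4268086 + sqrt(1115))/(189 + I*sqrt(266))**2 ≈ -116.85 + 20.318*I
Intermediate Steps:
t(U) = sqrt(578 + U) (t(U) = sqrt(U + 578) = sqrt(578 + U))
T = (189 + I*sqrt(266))**2 (T = (sqrt(305 - 571) + 189)**2 = (sqrt(-266) + 189)**2 = (I*sqrt(266) + 189)**2 = (189 + I*sqrt(266))**2 ≈ 35455.0 + 6165.0*I)
A = -4268086 + sqrt(1115) (A = 9 + (sqrt(578 + 537) - 1*4268095) = 9 + (sqrt(1115) - 4268095) = 9 + (-4268095 + sqrt(1115)) = -4268086 + sqrt(1115) ≈ -4.2681e+6)
A/T = (-4268086 + sqrt(1115))/((189 + I*sqrt(266))**2) = (-4268086 + sqrt(1115))/(189 + I*sqrt(266))**2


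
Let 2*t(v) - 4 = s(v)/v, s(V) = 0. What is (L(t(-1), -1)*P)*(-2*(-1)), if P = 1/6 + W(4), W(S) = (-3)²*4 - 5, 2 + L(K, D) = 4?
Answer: 374/3 ≈ 124.67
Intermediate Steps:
t(v) = 2 (t(v) = 2 + (0/v)/2 = 2 + (½)*0 = 2 + 0 = 2)
L(K, D) = 2 (L(K, D) = -2 + 4 = 2)
W(S) = 31 (W(S) = 9*4 - 5 = 36 - 5 = 31)
P = 187/6 (P = 1/6 + 31 = ⅙ + 31 = 187/6 ≈ 31.167)
(L(t(-1), -1)*P)*(-2*(-1)) = (2*(187/6))*(-2*(-1)) = (187/3)*2 = 374/3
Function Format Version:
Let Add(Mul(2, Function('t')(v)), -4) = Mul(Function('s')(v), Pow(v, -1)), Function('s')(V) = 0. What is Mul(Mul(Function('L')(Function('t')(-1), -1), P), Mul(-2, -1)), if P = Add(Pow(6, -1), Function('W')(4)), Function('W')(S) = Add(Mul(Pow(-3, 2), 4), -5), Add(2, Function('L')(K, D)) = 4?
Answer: Rational(374, 3) ≈ 124.67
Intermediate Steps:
Function('t')(v) = 2 (Function('t')(v) = Add(2, Mul(Rational(1, 2), Mul(0, Pow(v, -1)))) = Add(2, Mul(Rational(1, 2), 0)) = Add(2, 0) = 2)
Function('L')(K, D) = 2 (Function('L')(K, D) = Add(-2, 4) = 2)
Function('W')(S) = 31 (Function('W')(S) = Add(Mul(9, 4), -5) = Add(36, -5) = 31)
P = Rational(187, 6) (P = Add(Pow(6, -1), 31) = Add(Rational(1, 6), 31) = Rational(187, 6) ≈ 31.167)
Mul(Mul(Function('L')(Function('t')(-1), -1), P), Mul(-2, -1)) = Mul(Mul(2, Rational(187, 6)), Mul(-2, -1)) = Mul(Rational(187, 3), 2) = Rational(374, 3)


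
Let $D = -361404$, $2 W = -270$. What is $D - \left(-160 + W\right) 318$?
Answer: $-267594$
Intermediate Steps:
$W = -135$ ($W = \frac{1}{2} \left(-270\right) = -135$)
$D - \left(-160 + W\right) 318 = -361404 - \left(-160 - 135\right) 318 = -361404 - \left(-295\right) 318 = -361404 - -93810 = -361404 + 93810 = -267594$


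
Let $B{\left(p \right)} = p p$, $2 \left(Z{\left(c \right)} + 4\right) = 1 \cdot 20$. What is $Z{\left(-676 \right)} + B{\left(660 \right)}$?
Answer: $435606$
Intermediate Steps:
$Z{\left(c \right)} = 6$ ($Z{\left(c \right)} = -4 + \frac{1 \cdot 20}{2} = -4 + \frac{1}{2} \cdot 20 = -4 + 10 = 6$)
$B{\left(p \right)} = p^{2}$
$Z{\left(-676 \right)} + B{\left(660 \right)} = 6 + 660^{2} = 6 + 435600 = 435606$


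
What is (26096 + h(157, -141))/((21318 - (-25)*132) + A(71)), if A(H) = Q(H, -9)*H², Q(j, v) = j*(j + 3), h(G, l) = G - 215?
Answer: 13019/13255016 ≈ 0.00098220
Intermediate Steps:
h(G, l) = -215 + G
Q(j, v) = j*(3 + j)
A(H) = H³*(3 + H) (A(H) = (H*(3 + H))*H² = H³*(3 + H))
(26096 + h(157, -141))/((21318 - (-25)*132) + A(71)) = (26096 + (-215 + 157))/((21318 - (-25)*132) + 71³*(3 + 71)) = (26096 - 58)/((21318 - 1*(-3300)) + 357911*74) = 26038/((21318 + 3300) + 26485414) = 26038/(24618 + 26485414) = 26038/26510032 = 26038*(1/26510032) = 13019/13255016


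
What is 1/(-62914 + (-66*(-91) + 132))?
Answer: -1/56776 ≈ -1.7613e-5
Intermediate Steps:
1/(-62914 + (-66*(-91) + 132)) = 1/(-62914 + (6006 + 132)) = 1/(-62914 + 6138) = 1/(-56776) = -1/56776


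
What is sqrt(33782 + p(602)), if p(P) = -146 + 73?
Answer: sqrt(33709) ≈ 183.60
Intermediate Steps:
p(P) = -73
sqrt(33782 + p(602)) = sqrt(33782 - 73) = sqrt(33709)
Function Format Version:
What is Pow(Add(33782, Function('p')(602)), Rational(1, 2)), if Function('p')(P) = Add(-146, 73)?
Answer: Pow(33709, Rational(1, 2)) ≈ 183.60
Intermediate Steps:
Function('p')(P) = -73
Pow(Add(33782, Function('p')(602)), Rational(1, 2)) = Pow(Add(33782, -73), Rational(1, 2)) = Pow(33709, Rational(1, 2))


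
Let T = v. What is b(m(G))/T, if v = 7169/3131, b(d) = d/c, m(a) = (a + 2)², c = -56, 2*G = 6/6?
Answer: -78275/1605856 ≈ -0.048743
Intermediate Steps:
G = ½ (G = (6/6)/2 = (6*(⅙))/2 = (½)*1 = ½ ≈ 0.50000)
m(a) = (2 + a)²
b(d) = -d/56 (b(d) = d/(-56) = d*(-1/56) = -d/56)
v = 7169/3131 (v = 7169*(1/3131) = 7169/3131 ≈ 2.2897)
T = 7169/3131 ≈ 2.2897
b(m(G))/T = (-(2 + ½)²/56)/(7169/3131) = -(5/2)²/56*(3131/7169) = -1/56*25/4*(3131/7169) = -25/224*3131/7169 = -78275/1605856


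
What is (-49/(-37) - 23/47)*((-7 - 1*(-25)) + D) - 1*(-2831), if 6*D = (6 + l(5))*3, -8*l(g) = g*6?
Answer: 9901757/3478 ≈ 2847.0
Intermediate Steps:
l(g) = -3*g/4 (l(g) = -g*6/8 = -3*g/4)
D = 9/8 (D = ((6 - ¾*5)*3)/6 = ((6 - 15/4)*3)/6 = ((9/4)*3)/6 = (⅙)*(27/4) = 9/8 ≈ 1.1250)
(-49/(-37) - 23/47)*((-7 - 1*(-25)) + D) - 1*(-2831) = (-49/(-37) - 23/47)*((-7 - 1*(-25)) + 9/8) - 1*(-2831) = (-49*(-1/37) - 23*1/47)*((-7 + 25) + 9/8) + 2831 = (49/37 - 23/47)*(18 + 9/8) + 2831 = (1452/1739)*(153/8) + 2831 = 55539/3478 + 2831 = 9901757/3478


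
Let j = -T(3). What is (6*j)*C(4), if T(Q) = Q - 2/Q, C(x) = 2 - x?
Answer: 28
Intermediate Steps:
T(Q) = Q - 2/Q
j = -7/3 (j = -(3 - 2/3) = -(3 - 2*⅓) = -(3 - ⅔) = -1*7/3 = -7/3 ≈ -2.3333)
(6*j)*C(4) = (6*(-7/3))*(2 - 1*4) = -14*(2 - 4) = -14*(-2) = 28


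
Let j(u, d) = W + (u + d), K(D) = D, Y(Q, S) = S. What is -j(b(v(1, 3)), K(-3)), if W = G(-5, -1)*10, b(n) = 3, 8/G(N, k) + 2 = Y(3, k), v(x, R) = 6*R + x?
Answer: 80/3 ≈ 26.667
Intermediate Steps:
v(x, R) = x + 6*R
G(N, k) = 8/(-2 + k)
W = -80/3 (W = (8/(-2 - 1))*10 = (8/(-3))*10 = (8*(-⅓))*10 = -8/3*10 = -80/3 ≈ -26.667)
j(u, d) = -80/3 + d + u (j(u, d) = -80/3 + (u + d) = -80/3 + (d + u) = -80/3 + d + u)
-j(b(v(1, 3)), K(-3)) = -(-80/3 - 3 + 3) = -1*(-80/3) = 80/3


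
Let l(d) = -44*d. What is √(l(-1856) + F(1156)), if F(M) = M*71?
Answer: 2*√40935 ≈ 404.65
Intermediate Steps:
F(M) = 71*M
√(l(-1856) + F(1156)) = √(-44*(-1856) + 71*1156) = √(81664 + 82076) = √163740 = 2*√40935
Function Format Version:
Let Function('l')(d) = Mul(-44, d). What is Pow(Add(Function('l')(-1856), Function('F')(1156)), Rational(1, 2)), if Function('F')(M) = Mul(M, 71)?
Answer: Mul(2, Pow(40935, Rational(1, 2))) ≈ 404.65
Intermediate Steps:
Function('F')(M) = Mul(71, M)
Pow(Add(Function('l')(-1856), Function('F')(1156)), Rational(1, 2)) = Pow(Add(Mul(-44, -1856), Mul(71, 1156)), Rational(1, 2)) = Pow(Add(81664, 82076), Rational(1, 2)) = Pow(163740, Rational(1, 2)) = Mul(2, Pow(40935, Rational(1, 2)))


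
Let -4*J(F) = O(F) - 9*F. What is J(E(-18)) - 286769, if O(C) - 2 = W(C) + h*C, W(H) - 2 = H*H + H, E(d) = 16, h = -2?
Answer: -286794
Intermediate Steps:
W(H) = 2 + H + H² (W(H) = 2 + (H*H + H) = 2 + (H² + H) = 2 + (H + H²) = 2 + H + H²)
O(C) = 4 + C² - C (O(C) = 2 + ((2 + C + C²) - 2*C) = 2 + (2 + C² - C) = 4 + C² - C)
J(F) = -1 - F²/4 + 5*F/2 (J(F) = -((4 + F² - F) - 9*F)/4 = -(4 + F² - 10*F)/4 = -1 - F²/4 + 5*F/2)
J(E(-18)) - 286769 = (-1 - ¼*16² + (5/2)*16) - 286769 = (-1 - ¼*256 + 40) - 286769 = (-1 - 64 + 40) - 286769 = -25 - 286769 = -286794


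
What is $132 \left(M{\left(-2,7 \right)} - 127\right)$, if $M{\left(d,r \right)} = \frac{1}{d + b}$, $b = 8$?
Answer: $-16742$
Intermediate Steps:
$M{\left(d,r \right)} = \frac{1}{8 + d}$ ($M{\left(d,r \right)} = \frac{1}{d + 8} = \frac{1}{8 + d}$)
$132 \left(M{\left(-2,7 \right)} - 127\right) = 132 \left(\frac{1}{8 - 2} - 127\right) = 132 \left(\frac{1}{6} - 127\right) = 132 \left(- \frac{761}{6}\right) = -16742$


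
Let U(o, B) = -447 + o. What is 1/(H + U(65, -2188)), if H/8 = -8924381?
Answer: -1/71395430 ≈ -1.4007e-8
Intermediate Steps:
H = -71395048 (H = 8*(-8924381) = -71395048)
1/(H + U(65, -2188)) = 1/(-71395048 + (-447 + 65)) = 1/(-71395048 - 382) = 1/(-71395430) = -1/71395430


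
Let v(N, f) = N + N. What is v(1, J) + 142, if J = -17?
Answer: 144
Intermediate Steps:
v(N, f) = 2*N
v(1, J) + 142 = 2*1 + 142 = 2 + 142 = 144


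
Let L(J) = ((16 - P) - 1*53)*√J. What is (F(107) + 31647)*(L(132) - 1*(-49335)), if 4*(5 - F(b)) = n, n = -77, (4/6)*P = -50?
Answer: 6250004475/4 + 2407015*√33 ≈ 1.5763e+9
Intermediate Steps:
P = -75 (P = (3/2)*(-50) = -75)
F(b) = 97/4 (F(b) = 5 - ¼*(-77) = 5 + 77/4 = 97/4)
L(J) = 38*√J (L(J) = ((16 - 1*(-75)) - 1*53)*√J = ((16 + 75) - 53)*√J = (91 - 53)*√J = 38*√J)
(F(107) + 31647)*(L(132) - 1*(-49335)) = (97/4 + 31647)*(38*√132 - 1*(-49335)) = 126685*(38*(2*√33) + 49335)/4 = 126685*(76*√33 + 49335)/4 = 126685*(49335 + 76*√33)/4 = 6250004475/4 + 2407015*√33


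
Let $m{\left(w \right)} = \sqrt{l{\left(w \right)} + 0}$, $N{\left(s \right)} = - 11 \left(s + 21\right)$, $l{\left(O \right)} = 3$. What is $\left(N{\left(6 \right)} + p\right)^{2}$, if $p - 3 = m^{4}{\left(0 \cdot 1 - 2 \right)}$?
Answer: $81225$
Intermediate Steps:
$N{\left(s \right)} = -231 - 11 s$ ($N{\left(s \right)} = - 11 \left(21 + s\right) = -231 - 11 s$)
$m{\left(w \right)} = \sqrt{3}$ ($m{\left(w \right)} = \sqrt{3 + 0} = \sqrt{3}$)
$p = 12$ ($p = 3 + \left(\sqrt{3}\right)^{4} = 3 + 9 = 12$)
$\left(N{\left(6 \right)} + p\right)^{2} = \left(\left(-231 - 66\right) + 12\right)^{2} = \left(-297 + 12\right)^{2} = \left(-285\right)^{2} = 81225$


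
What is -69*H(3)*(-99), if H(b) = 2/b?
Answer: 4554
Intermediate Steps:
-69*H(3)*(-99) = -138/3*(-99) = -69*2/3*(-99) = -46*(-99) = 4554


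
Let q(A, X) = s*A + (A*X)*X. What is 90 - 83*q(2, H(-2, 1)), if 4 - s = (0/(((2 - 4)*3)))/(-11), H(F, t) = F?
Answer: -1238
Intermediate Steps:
s = 4 (s = 4 - 0/(((2 - 4)*3))/(-11) = 4 - 0/((-2*3))*(-1)/11 = 4 - 0/(-6)*(-1)/11 = 4 - 0*(-1/6)*(-1)/11 = 4 - 0*(-1)/11 = 4 - 1*0 = 4 + 0 = 4)
q(A, X) = 4*A + A*X**2 (q(A, X) = 4*A + (A*X)*X = 4*A + A*X**2)
90 - 83*q(2, H(-2, 1)) = 90 - 166*(4 + (-2)**2) = 90 - 166*(4 + 4) = 90 - 166*8 = 90 - 83*16 = 90 - 1328 = -1238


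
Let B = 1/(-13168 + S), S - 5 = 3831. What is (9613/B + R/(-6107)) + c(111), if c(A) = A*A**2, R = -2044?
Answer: -539497782651/6107 ≈ -8.8341e+7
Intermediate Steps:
S = 3836 (S = 5 + 3831 = 3836)
B = -1/9332 (B = 1/(-13168 + 3836) = 1/(-9332) = -1/9332 ≈ -0.00010716)
c(A) = A**3
(9613/B + R/(-6107)) + c(111) = (9613/(-1/9332) - 2044/(-6107)) + 111**3 = (9613*(-9332) - 2044*(-1/6107)) + 1367631 = (-89708516 + 2044/6107) + 1367631 = -547849905168/6107 + 1367631 = -539497782651/6107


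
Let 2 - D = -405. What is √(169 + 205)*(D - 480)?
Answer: -73*√374 ≈ -1411.8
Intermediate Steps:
D = 407 (D = 2 - 1*(-405) = 2 + 405 = 407)
√(169 + 205)*(D - 480) = √(169 + 205)*(407 - 480) = √374*(-73) = -73*√374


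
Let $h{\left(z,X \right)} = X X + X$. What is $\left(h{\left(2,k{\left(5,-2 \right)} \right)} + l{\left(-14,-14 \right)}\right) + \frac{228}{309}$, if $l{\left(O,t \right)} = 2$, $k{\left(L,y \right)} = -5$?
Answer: $\frac{2342}{103} \approx 22.738$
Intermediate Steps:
$h{\left(z,X \right)} = X + X^{2}$ ($h{\left(z,X \right)} = X^{2} + X = X + X^{2}$)
$\left(h{\left(2,k{\left(5,-2 \right)} \right)} + l{\left(-14,-14 \right)}\right) + \frac{228}{309} = \left(- 5 \left(1 - 5\right) + 2\right) + \frac{228}{309} = \left(\left(-5\right) \left(-4\right) + 2\right) + 228 \cdot \frac{1}{309} = \left(20 + 2\right) + \frac{76}{103} = 22 + \frac{76}{103} = \frac{2342}{103}$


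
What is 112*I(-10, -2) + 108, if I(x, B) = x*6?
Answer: -6612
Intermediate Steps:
I(x, B) = 6*x
112*I(-10, -2) + 108 = 112*(6*(-10)) + 108 = 112*(-60) + 108 = -6720 + 108 = -6612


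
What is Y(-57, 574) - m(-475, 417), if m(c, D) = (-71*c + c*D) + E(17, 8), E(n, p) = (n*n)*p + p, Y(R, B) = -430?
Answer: 161600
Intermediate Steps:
E(n, p) = p + p*n**2 (E(n, p) = n**2*p + p = p*n**2 + p = p + p*n**2)
m(c, D) = 2320 - 71*c + D*c (m(c, D) = (-71*c + c*D) + 8*(1 + 17**2) = (-71*c + D*c) + 8*(1 + 289) = (-71*c + D*c) + 8*290 = (-71*c + D*c) + 2320 = 2320 - 71*c + D*c)
Y(-57, 574) - m(-475, 417) = -430 - (2320 - 71*(-475) + 417*(-475)) = -430 - (2320 + 33725 - 198075) = -430 - 1*(-162030) = -430 + 162030 = 161600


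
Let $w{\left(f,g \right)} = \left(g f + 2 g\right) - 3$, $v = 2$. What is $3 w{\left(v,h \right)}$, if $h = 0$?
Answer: $-9$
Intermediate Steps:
$w{\left(f,g \right)} = -3 + 2 g + f g$ ($w{\left(f,g \right)} = \left(f g + 2 g\right) - 3 = \left(2 g + f g\right) - 3 = -3 + 2 g + f g$)
$3 w{\left(v,h \right)} = 3 \left(-3 + 2 \cdot 0 + 2 \cdot 0\right) = 3 \left(-3 + 0 + 0\right) = 3 \left(-3\right) = -9$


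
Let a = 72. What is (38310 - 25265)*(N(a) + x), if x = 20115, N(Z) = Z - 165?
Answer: 261186990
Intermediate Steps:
N(Z) = -165 + Z
(38310 - 25265)*(N(a) + x) = (38310 - 25265)*((-165 + 72) + 20115) = 13045*(-93 + 20115) = 13045*20022 = 261186990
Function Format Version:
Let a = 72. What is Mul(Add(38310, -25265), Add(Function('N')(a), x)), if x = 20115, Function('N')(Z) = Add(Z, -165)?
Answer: 261186990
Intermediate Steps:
Function('N')(Z) = Add(-165, Z)
Mul(Add(38310, -25265), Add(Function('N')(a), x)) = Mul(Add(38310, -25265), Add(Add(-165, 72), 20115)) = Mul(13045, Add(-93, 20115)) = Mul(13045, 20022) = 261186990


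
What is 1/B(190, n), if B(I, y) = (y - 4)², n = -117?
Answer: 1/14641 ≈ 6.8301e-5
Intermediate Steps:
B(I, y) = (-4 + y)²
1/B(190, n) = 1/((-4 - 117)²) = 1/((-121)²) = 1/14641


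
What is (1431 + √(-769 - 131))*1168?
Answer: 1671408 + 35040*I ≈ 1.6714e+6 + 35040.0*I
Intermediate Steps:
(1431 + √(-769 - 131))*1168 = (1431 + √(-900))*1168 = (1431 + 30*I)*1168 = 1671408 + 35040*I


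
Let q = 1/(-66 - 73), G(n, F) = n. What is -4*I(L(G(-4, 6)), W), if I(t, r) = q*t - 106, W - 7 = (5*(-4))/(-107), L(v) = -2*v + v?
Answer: 58952/139 ≈ 424.12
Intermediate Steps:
L(v) = -v
q = -1/139 (q = 1/(-139) = -1/139 ≈ -0.0071942)
W = 769/107 (W = 7 + (5*(-4))/(-107) = 7 - 20*(-1/107) = 7 + 20/107 = 769/107 ≈ 7.1869)
I(t, r) = -106 - t/139 (I(t, r) = -t/139 - 106 = -106 - t/139)
-4*I(L(G(-4, 6)), W) = -4*(-106 - (-1)*(-4)/139) = -4*(-106 - 1/139*4) = -4*(-106 - 4/139) = -4*(-14738/139) = 58952/139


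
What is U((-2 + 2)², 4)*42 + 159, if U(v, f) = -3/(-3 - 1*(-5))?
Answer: 96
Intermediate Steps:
U(v, f) = -3/2 (U(v, f) = -3/(-3 + 5) = -3/2)
U((-2 + 2)², 4)*42 + 159 = -3/2*42 + 159 = -63 + 159 = 96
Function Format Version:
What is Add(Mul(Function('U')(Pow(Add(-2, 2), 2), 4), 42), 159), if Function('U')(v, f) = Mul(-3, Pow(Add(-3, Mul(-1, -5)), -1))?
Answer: 96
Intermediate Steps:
Function('U')(v, f) = Rational(-3, 2) (Function('U')(v, f) = Mul(-3, Pow(Add(-3, 5), -1)) = Mul(-3, Pow(2, -1)) = Mul(-3, Rational(1, 2)) = Rational(-3, 2))
Add(Mul(Function('U')(Pow(Add(-2, 2), 2), 4), 42), 159) = Add(Mul(Rational(-3, 2), 42), 159) = Add(-63, 159) = 96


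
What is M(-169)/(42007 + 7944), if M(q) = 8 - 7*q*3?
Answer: 3557/49951 ≈ 0.071210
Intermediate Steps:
M(q) = 8 - 21*q
M(-169)/(42007 + 7944) = (8 - 21*(-169))/(42007 + 7944) = (8 + 3549)/49951 = 3557*(1/49951) = 3557/49951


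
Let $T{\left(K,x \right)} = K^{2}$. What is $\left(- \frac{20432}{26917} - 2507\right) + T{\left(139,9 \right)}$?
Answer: $\frac{452562006}{26917} \approx 16813.0$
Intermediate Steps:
$\left(- \frac{20432}{26917} - 2507\right) + T{\left(139,9 \right)} = \left(- \frac{20432}{26917} - 2507\right) + 139^{2} = \left(\left(-20432\right) \frac{1}{26917} - 2507\right) + 19321 = \left(- \frac{20432}{26917} - 2507\right) + 19321 = - \frac{67501351}{26917} + 19321 = \frac{452562006}{26917}$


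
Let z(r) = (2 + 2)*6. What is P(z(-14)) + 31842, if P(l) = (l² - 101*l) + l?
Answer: 30018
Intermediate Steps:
z(r) = 24 (z(r) = 4*6 = 24)
P(l) = l² - 100*l
P(z(-14)) + 31842 = 24*(-100 + 24) + 31842 = 24*(-76) + 31842 = -1824 + 31842 = 30018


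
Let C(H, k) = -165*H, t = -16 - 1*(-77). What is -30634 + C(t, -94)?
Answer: -40699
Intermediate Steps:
t = 61 (t = -16 + 77 = 61)
-30634 + C(t, -94) = -30634 - 165*61 = -30634 - 10065 = -40699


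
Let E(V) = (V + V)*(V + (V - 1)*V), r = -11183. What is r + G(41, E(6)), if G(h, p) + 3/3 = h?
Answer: -11143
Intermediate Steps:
E(V) = 2*V*(V + V*(-1 + V)) (E(V) = (2*V)*(V + (-1 + V)*V) = (2*V)*(V + V*(-1 + V)) = 2*V*(V + V*(-1 + V)))
G(h, p) = -1 + h
r + G(41, E(6)) = -11183 + (-1 + 41) = -11183 + 40 = -11143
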